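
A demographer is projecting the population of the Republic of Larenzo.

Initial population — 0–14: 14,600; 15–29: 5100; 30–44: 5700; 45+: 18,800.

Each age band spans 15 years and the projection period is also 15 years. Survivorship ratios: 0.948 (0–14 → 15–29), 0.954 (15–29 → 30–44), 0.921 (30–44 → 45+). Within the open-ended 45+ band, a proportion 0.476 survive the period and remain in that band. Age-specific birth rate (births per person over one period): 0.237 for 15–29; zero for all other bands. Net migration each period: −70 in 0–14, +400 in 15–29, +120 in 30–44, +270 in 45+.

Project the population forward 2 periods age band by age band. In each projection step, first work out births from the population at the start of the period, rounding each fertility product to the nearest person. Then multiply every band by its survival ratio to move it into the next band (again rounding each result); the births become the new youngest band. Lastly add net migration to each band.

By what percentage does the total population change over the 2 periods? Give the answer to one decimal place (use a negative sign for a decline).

Period 1.
Births: 5100 × 0.237 = 1209
15–29: 14600 × 0.948 = 13841
30–44: 5100 × 0.954 = 4865
45+: 5700 × 0.921 + 18800 × 0.476 = 5250 + 8949 = 14199
Net migration: 0–14 − 70 → 1139; 15–29 + 400 → 14241; 30–44 + 120 → 4985; 45+ + 270 → 14469
Population now: 0–14=1139, 15–29=14241, 30–44=4985, 45+=14469
Period 2.
Births: 14241 × 0.237 = 3375
15–29: 1139 × 0.948 = 1080
30–44: 14241 × 0.954 = 13586
45+: 4985 × 0.921 + 14469 × 0.476 = 4591 + 6887 = 11478
Net migration: 0–14 − 70 → 3305; 15–29 + 400 → 1480; 30–44 + 120 → 13706; 45+ + 270 → 11748
Population now: 0–14=3305, 15–29=1480, 30–44=13706, 45+=11748
Total: 44200 → 30239; change = -13961; percentage change = -31.6%

-31.6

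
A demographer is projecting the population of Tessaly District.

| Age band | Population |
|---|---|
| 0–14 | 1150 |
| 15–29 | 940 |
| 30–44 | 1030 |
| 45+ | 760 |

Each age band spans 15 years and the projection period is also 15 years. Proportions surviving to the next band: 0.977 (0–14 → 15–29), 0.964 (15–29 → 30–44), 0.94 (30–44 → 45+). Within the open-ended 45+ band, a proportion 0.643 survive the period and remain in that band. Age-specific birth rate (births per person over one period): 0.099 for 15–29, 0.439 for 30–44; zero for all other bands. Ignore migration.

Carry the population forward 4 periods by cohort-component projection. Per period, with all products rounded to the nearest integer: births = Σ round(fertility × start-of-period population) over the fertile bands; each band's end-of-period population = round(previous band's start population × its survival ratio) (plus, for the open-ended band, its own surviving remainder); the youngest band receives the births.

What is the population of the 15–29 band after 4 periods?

Numbering the bands 1..4 from youngest to oldest:
Period 1.
Births: 940 × 0.099 = 93  |  1030 × 0.439 = 452 — total 545
Band 2: 1150 × 0.977 = 1124
Band 3: 940 × 0.964 = 906
Band 4: 1030 × 0.94 + 760 × 0.643 = 968 + 489 = 1457
Giving 545 / 1124 / 906 / 1457.
Period 2.
Births: 1124 × 0.099 = 111  |  906 × 0.439 = 398 — total 509
Band 2: 545 × 0.977 = 532
Band 3: 1124 × 0.964 = 1084
Band 4: 906 × 0.94 + 1457 × 0.643 = 852 + 937 = 1789
Giving 509 / 532 / 1084 / 1789.
Period 3.
Births: 532 × 0.099 = 53  |  1084 × 0.439 = 476 — total 529
Band 2: 509 × 0.977 = 497
Band 3: 532 × 0.964 = 513
Band 4: 1084 × 0.94 + 1789 × 0.643 = 1019 + 1150 = 2169
Giving 529 / 497 / 513 / 2169.
Period 4.
Births: 497 × 0.099 = 49  |  513 × 0.439 = 225 — total 274
Band 2: 529 × 0.977 = 517
Band 3: 497 × 0.964 = 479
Band 4: 513 × 0.94 + 2169 × 0.643 = 482 + 1395 = 1877
Giving 274 / 517 / 479 / 1877.

517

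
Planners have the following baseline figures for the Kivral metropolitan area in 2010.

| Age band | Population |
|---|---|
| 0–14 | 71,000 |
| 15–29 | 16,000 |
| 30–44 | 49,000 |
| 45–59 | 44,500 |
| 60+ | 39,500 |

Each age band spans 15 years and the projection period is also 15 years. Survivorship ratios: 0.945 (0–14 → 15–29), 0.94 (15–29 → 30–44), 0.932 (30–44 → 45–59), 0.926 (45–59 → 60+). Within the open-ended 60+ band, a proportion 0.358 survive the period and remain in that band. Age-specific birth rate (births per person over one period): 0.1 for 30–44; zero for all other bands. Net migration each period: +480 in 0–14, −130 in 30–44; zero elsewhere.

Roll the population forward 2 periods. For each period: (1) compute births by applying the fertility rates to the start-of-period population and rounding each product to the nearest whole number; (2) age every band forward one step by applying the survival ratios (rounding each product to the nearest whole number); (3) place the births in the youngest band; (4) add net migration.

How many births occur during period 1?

4900

After projecting period 1:
Births: 49000 × 0.1 = 4900
15–29: 71000 × 0.945 = 67095
30–44: 16000 × 0.94 = 15040
45–59: 49000 × 0.932 = 45668
60+: 44500 × 0.926 + 39500 × 0.358 = 41207 + 14141 = 55348
Net migration: 0–14 + 480 → 5380; 30–44 − 130 → 14910
Population now: 0–14=5380, 15–29=67095, 30–44=14910, 45–59=45668, 60+=55348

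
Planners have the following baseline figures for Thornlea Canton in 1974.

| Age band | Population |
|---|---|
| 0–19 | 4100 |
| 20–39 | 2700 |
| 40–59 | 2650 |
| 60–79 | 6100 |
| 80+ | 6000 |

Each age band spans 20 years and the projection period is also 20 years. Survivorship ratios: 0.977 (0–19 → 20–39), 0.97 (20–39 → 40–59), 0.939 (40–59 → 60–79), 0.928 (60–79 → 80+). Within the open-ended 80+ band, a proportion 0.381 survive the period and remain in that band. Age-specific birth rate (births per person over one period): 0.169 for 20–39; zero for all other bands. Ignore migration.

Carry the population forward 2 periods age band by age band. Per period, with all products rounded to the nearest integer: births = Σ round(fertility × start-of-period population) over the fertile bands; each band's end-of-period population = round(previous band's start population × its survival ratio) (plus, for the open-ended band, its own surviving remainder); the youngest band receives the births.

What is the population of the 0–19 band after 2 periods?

— Period 1 —
Births: 2700 * 0.169 = 456
20–39: 4100 * 0.977 = 4006
40–59: 2700 * 0.97 = 2619
60–79: 2650 * 0.939 = 2488
80+: 6100 * 0.928 + 6000 * 0.381 = 5661 + 2286 = 7947
End of period: [456, 4006, 2619, 2488, 7947]
— Period 2 —
Births: 4006 * 0.169 = 677
20–39: 456 * 0.977 = 446
40–59: 4006 * 0.97 = 3886
60–79: 2619 * 0.939 = 2459
80+: 2488 * 0.928 + 7947 * 0.381 = 2309 + 3028 = 5337
End of period: [677, 446, 3886, 2459, 5337]

677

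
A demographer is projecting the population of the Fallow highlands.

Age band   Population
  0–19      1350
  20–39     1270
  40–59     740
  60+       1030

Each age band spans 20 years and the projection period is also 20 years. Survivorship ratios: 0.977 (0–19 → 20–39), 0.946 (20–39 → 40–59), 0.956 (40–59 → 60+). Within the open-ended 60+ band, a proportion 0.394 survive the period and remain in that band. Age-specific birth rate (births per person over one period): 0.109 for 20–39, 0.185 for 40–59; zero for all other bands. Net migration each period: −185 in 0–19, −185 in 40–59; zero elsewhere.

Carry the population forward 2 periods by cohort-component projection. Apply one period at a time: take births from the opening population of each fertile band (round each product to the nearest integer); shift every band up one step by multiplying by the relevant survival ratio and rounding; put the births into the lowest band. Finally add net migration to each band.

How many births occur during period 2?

332

— Period 1 —
Births: 1270 × 0.109 = 138  |  740 × 0.185 = 137 → 275
20–39: 1350 × 0.977 = 1319
40–59: 1270 × 0.946 = 1201
60+: 740 × 0.956 + 1030 × 0.394 = 707 + 406 = 1113
Net migration: 0–19 − 185 → 90; 40–59 − 185 → 1016
End of period: [90, 1319, 1016, 1113]
— Period 2 —
Births: 1319 × 0.109 = 144  |  1016 × 0.185 = 188 → 332
20–39: 90 × 0.977 = 88
40–59: 1319 × 0.946 = 1248
60+: 1016 × 0.956 + 1113 × 0.394 = 971 + 439 = 1410
Net migration: 0–19 − 185 → 147; 40–59 − 185 → 1063
End of period: [147, 88, 1063, 1410]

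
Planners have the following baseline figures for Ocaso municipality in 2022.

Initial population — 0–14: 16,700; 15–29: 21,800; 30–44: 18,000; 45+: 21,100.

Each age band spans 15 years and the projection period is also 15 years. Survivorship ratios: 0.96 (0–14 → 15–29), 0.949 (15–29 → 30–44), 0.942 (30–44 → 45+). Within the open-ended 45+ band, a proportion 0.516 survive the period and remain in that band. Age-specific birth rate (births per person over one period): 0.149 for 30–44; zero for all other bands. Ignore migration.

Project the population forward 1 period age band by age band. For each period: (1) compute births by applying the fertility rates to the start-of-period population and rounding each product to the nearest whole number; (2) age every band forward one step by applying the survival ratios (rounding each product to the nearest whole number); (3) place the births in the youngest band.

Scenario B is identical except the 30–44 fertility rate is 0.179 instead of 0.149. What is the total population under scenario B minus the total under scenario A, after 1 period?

540

Let group 1 be 0–14 through group 4 = 45+.
— Period 1 —
Births: 18000 × 0.149 = 2682
Group 2: 16700 × 0.96 = 16032
Group 3: 21800 × 0.949 = 20688
Group 4: 18000 × 0.942 + 21100 × 0.516 = 16956 + 10888 = 27844
End of period: [2682, 16032, 20688, 27844]
Scenario A total after 1 period: 67246
Scenario B projection —
— Period 1 —
Births: 18000 × 0.179 = 3222
Group 2: 16700 × 0.96 = 16032
Group 3: 21800 × 0.949 = 20688
Group 4: 18000 × 0.942 + 21100 × 0.516 = 16956 + 10888 = 27844
End of period: [3222, 16032, 20688, 27844]
Scenario B total after 1 period: 67786
Difference B − A = 67786 − 67246 = 540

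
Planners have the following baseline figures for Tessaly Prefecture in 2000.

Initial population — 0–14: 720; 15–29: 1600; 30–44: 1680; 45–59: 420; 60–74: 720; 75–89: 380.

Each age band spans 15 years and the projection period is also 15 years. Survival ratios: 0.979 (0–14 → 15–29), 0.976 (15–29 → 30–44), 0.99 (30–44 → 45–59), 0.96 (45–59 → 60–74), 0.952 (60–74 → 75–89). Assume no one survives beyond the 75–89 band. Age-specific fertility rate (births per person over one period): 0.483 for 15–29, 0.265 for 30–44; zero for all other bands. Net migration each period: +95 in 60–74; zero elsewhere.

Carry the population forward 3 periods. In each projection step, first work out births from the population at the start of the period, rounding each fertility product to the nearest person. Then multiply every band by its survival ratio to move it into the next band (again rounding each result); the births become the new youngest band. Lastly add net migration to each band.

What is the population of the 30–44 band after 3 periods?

1163

Period 1.
Births: 1600 × 0.483 = 773, 1680 × 0.265 = 445 — total 1218
15–29: 720 × 0.979 = 705
30–44: 1600 × 0.976 = 1562
45–59: 1680 × 0.99 = 1663
60–74: 420 × 0.96 = 403
75–89: 720 × 0.952 = 685
Net migration: 60–74 + 95 → 498
End of period: [1218, 705, 1562, 1663, 498, 685]
Period 2.
Births: 705 × 0.483 = 341, 1562 × 0.265 = 414 — total 755
15–29: 1218 × 0.979 = 1192
30–44: 705 × 0.976 = 688
45–59: 1562 × 0.99 = 1546
60–74: 1663 × 0.96 = 1596
75–89: 498 × 0.952 = 474
Net migration: 60–74 + 95 → 1691
End of period: [755, 1192, 688, 1546, 1691, 474]
Period 3.
Births: 1192 × 0.483 = 576, 688 × 0.265 = 182 — total 758
15–29: 755 × 0.979 = 739
30–44: 1192 × 0.976 = 1163
45–59: 688 × 0.99 = 681
60–74: 1546 × 0.96 = 1484
75–89: 1691 × 0.952 = 1610
Net migration: 60–74 + 95 → 1579
End of period: [758, 739, 1163, 681, 1579, 1610]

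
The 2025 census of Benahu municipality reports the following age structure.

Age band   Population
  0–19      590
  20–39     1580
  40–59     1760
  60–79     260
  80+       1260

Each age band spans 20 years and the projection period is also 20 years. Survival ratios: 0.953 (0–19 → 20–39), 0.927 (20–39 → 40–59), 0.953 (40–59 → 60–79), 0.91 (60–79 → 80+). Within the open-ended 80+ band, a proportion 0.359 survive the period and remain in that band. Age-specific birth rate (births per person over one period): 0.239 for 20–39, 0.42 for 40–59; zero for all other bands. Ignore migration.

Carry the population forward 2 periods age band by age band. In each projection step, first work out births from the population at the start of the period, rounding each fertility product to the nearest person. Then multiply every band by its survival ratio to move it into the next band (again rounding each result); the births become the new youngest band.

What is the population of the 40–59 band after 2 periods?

(Groups numbered youngest = 1 to oldest = 5.)
Period 1.
Births: 1580 × 0.239 = 378 ; 1760 × 0.42 = 739 — total 1117
Group 2: 590 × 0.953 = 562
Group 3: 1580 × 0.927 = 1465
Group 4: 1760 × 0.953 = 1677
Group 5: 260 × 0.91 + 1260 × 0.359 = 237 + 452 = 689
End of period: [1117, 562, 1465, 1677, 689]
Period 2.
Births: 562 × 0.239 = 134 ; 1465 × 0.42 = 615 — total 749
Group 2: 1117 × 0.953 = 1065
Group 3: 562 × 0.927 = 521
Group 4: 1465 × 0.953 = 1396
Group 5: 1677 × 0.91 + 689 × 0.359 = 1526 + 247 = 1773
End of period: [749, 1065, 521, 1396, 1773]

521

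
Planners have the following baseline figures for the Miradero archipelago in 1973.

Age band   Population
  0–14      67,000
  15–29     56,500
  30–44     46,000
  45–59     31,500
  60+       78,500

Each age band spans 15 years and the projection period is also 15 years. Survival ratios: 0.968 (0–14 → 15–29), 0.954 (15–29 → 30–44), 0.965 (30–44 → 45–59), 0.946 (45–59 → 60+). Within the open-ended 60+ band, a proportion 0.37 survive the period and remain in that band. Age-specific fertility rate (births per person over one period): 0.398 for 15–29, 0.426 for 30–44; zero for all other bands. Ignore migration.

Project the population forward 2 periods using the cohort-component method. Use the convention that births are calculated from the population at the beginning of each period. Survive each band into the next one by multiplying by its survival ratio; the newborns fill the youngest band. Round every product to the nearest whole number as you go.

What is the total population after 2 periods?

Period 1.
Births: 56500 × 0.398 = 22487  |  46000 × 0.426 = 19596 ⇒ total 42083
15–29: 67000 × 0.968 = 64856
30–44: 56500 × 0.954 = 53901
45–59: 46000 × 0.965 = 44390
60+: 31500 × 0.946 + 78500 × 0.37 = 29799 + 29045 = 58844
End of period: [42083, 64856, 53901, 44390, 58844]
Period 2.
Births: 64856 × 0.398 = 25813  |  53901 × 0.426 = 22962 ⇒ total 48775
15–29: 42083 × 0.968 = 40736
30–44: 64856 × 0.954 = 61873
45–59: 53901 × 0.965 = 52014
60+: 44390 × 0.946 + 58844 × 0.37 = 41993 + 21772 = 63765
End of period: [48775, 40736, 61873, 52014, 63765]
Total after period 2: 48775 + 40736 + 61873 + 52014 + 63765 = 267163

267163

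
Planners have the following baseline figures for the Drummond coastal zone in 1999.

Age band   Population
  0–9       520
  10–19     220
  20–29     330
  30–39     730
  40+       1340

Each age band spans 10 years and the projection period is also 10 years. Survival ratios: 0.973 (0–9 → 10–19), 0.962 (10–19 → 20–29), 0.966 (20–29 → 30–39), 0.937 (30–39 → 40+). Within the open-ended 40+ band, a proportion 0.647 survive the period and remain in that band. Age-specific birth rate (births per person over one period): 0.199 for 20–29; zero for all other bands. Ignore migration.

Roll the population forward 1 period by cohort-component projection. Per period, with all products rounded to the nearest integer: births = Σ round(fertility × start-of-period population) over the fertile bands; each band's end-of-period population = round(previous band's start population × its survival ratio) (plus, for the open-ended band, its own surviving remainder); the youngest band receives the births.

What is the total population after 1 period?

Numbering the groups 1..5 from youngest to oldest:
— Period 1 —
Births: 330 × 0.199 = 66
Group 2: 520 × 0.973 = 506
Group 3: 220 × 0.962 = 212
Group 4: 330 × 0.966 = 319
Group 5: 730 × 0.937 + 1340 × 0.647 = 684 + 867 = 1551
Population now: 0–9=66, 10–19=506, 20–29=212, 30–39=319, 40+=1551
Total after period 1: 66 + 506 + 212 + 319 + 1551 = 2654

2654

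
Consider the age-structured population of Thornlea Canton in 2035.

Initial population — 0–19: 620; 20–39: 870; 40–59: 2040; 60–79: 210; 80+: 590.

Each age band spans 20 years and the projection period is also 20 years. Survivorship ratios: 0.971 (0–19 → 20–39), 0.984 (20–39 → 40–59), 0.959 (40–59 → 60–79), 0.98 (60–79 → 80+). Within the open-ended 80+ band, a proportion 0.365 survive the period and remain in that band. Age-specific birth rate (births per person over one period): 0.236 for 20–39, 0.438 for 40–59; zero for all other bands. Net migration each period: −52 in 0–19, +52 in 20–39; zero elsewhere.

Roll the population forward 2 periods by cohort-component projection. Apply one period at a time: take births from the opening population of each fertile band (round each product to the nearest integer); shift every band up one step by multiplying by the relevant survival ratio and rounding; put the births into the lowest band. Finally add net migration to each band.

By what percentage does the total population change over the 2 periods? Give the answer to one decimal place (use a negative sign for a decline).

17.4

— Period 1 —
Births: 870 × 0.236 = 205, 2040 × 0.438 = 894 → 1099
20–39: 620 × 0.971 = 602
40–59: 870 × 0.984 = 856
60–79: 2040 × 0.959 = 1956
80+: 210 × 0.98 + 590 × 0.365 = 206 + 215 = 421
Net migration: 0–19 − 52 → 1047; 20–39 + 52 → 654
Population now: 0–19=1047, 20–39=654, 40–59=856, 60–79=1956, 80+=421
— Period 2 —
Births: 654 × 0.236 = 154, 856 × 0.438 = 375 → 529
20–39: 1047 × 0.971 = 1017
40–59: 654 × 0.984 = 644
60–79: 856 × 0.959 = 821
80+: 1956 × 0.98 + 421 × 0.365 = 1917 + 154 = 2071
Net migration: 0–19 − 52 → 477; 20–39 + 52 → 1069
Population now: 0–19=477, 20–39=1069, 40–59=644, 60–79=821, 80+=2071
Total: 4330 → 5082; change = 752; percentage change = 17.4%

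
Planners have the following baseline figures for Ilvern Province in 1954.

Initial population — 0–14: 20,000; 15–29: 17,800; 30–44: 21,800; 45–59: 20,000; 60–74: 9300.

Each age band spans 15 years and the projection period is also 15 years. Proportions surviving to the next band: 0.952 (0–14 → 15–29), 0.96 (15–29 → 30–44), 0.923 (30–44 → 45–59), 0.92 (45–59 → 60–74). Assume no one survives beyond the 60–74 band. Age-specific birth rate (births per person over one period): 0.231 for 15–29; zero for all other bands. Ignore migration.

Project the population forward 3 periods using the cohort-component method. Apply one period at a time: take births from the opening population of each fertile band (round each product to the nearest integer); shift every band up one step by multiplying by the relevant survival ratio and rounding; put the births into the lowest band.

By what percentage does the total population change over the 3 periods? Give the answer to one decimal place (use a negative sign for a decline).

-54.7

Period 1:
Births: 17800 * 0.231 = 4112
15–29: 20000 * 0.952 = 19040
30–44: 17800 * 0.96 = 17088
45–59: 21800 * 0.923 = 20121
60–74: 20000 * 0.92 = 18400
→ [4112, 19040, 17088, 20121, 18400]
Period 2:
Births: 19040 * 0.231 = 4398
15–29: 4112 * 0.952 = 3915
30–44: 19040 * 0.96 = 18278
45–59: 17088 * 0.923 = 15772
60–74: 20121 * 0.92 = 18511
→ [4398, 3915, 18278, 15772, 18511]
Period 3:
Births: 3915 * 0.231 = 904
15–29: 4398 * 0.952 = 4187
30–44: 3915 * 0.96 = 3758
45–59: 18278 * 0.923 = 16871
60–74: 15772 * 0.92 = 14510
→ [904, 4187, 3758, 16871, 14510]
Total: 88900 → 40230; change = -48670; percentage change = -54.7%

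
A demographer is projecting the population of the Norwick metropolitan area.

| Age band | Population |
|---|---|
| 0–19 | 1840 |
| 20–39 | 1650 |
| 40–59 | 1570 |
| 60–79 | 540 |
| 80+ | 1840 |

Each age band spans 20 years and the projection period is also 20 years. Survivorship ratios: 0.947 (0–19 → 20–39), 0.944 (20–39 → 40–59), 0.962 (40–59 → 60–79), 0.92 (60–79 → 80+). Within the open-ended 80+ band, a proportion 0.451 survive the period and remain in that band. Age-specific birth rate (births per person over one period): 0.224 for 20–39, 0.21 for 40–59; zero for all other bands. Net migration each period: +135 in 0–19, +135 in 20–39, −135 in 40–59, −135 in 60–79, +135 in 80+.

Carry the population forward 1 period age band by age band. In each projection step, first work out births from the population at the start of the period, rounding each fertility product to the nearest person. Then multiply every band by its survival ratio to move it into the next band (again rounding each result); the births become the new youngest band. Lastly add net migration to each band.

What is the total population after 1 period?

[period 1]
Births: 1650 × 0.224 = 370  |  1570 × 0.21 = 330 → total 700
20–39: 1840 × 0.947 = 1742
40–59: 1650 × 0.944 = 1558
60–79: 1570 × 0.962 = 1510
80+: 540 × 0.92 + 1840 × 0.451 = 497 + 830 = 1327
Net migration: 0–19 + 135 → 835; 20–39 + 135 → 1877; 40–59 − 135 → 1423; 60–79 − 135 → 1375; 80+ + 135 → 1462
End of period: [835, 1877, 1423, 1375, 1462]
Total after period 1: 835 + 1877 + 1423 + 1375 + 1462 = 6972

6972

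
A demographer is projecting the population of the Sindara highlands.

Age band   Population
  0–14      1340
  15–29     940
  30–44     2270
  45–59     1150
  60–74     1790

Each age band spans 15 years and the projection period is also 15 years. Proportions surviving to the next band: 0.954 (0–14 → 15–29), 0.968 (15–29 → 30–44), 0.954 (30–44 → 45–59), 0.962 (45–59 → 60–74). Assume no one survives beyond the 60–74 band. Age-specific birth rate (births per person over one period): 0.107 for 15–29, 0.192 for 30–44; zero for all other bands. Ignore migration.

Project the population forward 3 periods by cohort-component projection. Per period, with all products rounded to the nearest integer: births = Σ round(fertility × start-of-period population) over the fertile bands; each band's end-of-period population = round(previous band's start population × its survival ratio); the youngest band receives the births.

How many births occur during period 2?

312

Call the groups 1 to 5, youngest first.
Period 1:
Births: 940 × 0.107 = 101, 2270 × 0.192 = 436 ⇒ total 537
Group 2: 1340 × 0.954 = 1278
Group 3: 940 × 0.968 = 910
Group 4: 2270 × 0.954 = 2166
Group 5: 1150 × 0.962 = 1106
Population now: 0–14=537, 15–29=1278, 30–44=910, 45–59=2166, 60–74=1106
Period 2:
Births: 1278 × 0.107 = 137, 910 × 0.192 = 175 ⇒ total 312
Group 2: 537 × 0.954 = 512
Group 3: 1278 × 0.968 = 1237
Group 4: 910 × 0.954 = 868
Group 5: 2166 × 0.962 = 2084
Population now: 0–14=312, 15–29=512, 30–44=1237, 45–59=868, 60–74=2084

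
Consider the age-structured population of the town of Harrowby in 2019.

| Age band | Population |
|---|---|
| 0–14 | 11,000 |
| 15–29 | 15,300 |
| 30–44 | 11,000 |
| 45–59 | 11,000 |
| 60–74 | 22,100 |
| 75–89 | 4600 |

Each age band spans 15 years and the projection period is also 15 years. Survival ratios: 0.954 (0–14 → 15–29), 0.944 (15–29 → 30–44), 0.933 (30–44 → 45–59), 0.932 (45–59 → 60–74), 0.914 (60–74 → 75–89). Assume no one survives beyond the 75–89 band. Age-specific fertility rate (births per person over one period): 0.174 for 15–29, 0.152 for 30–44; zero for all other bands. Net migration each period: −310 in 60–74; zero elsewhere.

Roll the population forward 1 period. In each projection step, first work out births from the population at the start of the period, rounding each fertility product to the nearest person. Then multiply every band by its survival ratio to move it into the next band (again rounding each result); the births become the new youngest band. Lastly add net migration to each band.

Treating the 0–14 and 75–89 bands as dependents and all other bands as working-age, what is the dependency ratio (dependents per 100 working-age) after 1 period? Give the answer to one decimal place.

— Period 1 —
Births: 15300 × 0.174 = 2662  |  11000 × 0.152 = 1672 — total 4334
15–29: 11000 × 0.954 = 10494
30–44: 15300 × 0.944 = 14443
45–59: 11000 × 0.933 = 10263
60–74: 11000 × 0.932 = 10252
75–89: 22100 × 0.914 = 20199
Net migration: 60–74 − 310 → 9942
End of period: [4334, 10494, 14443, 10263, 9942, 20199]
Dependents (band 0–14 + band 75–89) = 4334 + 20199 = 24533; working-age = 45142; ratio = 24533/45142 × 100 = 54.3

54.3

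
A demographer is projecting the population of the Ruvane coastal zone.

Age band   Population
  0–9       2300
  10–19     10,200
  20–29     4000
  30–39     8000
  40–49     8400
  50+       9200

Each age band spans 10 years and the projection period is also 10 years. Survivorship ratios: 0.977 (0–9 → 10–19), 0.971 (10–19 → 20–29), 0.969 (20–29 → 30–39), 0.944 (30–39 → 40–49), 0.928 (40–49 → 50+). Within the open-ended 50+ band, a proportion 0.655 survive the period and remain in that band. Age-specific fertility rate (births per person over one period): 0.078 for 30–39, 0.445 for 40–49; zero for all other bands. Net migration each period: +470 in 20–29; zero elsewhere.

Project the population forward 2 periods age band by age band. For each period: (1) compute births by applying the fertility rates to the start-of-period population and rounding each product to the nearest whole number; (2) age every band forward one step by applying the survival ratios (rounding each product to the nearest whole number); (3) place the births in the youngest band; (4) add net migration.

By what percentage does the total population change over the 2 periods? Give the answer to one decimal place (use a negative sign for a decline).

-4.2

— Period 1 —
Births: 8000 × 0.078 = 624  |  8400 × 0.445 = 3738 — total 4362
10–19: 2300 × 0.977 = 2247
20–29: 10200 × 0.971 = 9904
30–39: 4000 × 0.969 = 3876
40–49: 8000 × 0.944 = 7552
50+: 8400 × 0.928 + 9200 × 0.655 = 7795 + 6026 = 13821
Net migration: 20–29 + 470 → 10374
→ [4362, 2247, 10374, 3876, 7552, 13821]
— Period 2 —
Births: 3876 × 0.078 = 302  |  7552 × 0.445 = 3361 — total 3663
10–19: 4362 × 0.977 = 4262
20–29: 2247 × 0.971 = 2182
30–39: 10374 × 0.969 = 10052
40–49: 3876 × 0.944 = 3659
50+: 7552 × 0.928 + 13821 × 0.655 = 7008 + 9053 = 16061
Net migration: 20–29 + 470 → 2652
→ [3663, 4262, 2652, 10052, 3659, 16061]
Total: 42100 → 40349; change = -1751; percentage change = -4.2%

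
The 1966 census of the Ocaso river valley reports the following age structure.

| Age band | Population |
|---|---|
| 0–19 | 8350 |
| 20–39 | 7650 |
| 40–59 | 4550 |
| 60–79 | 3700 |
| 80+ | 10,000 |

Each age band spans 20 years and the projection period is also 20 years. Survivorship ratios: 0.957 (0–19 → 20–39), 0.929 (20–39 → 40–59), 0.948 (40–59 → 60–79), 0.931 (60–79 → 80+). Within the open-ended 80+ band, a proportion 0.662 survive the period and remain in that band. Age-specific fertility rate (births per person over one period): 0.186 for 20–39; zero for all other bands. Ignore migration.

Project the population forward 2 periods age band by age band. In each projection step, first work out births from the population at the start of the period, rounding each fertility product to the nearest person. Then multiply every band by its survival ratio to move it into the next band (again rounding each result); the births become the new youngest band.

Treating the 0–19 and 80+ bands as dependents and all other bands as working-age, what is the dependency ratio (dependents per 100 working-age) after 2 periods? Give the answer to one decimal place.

78.4

Period 1.
Births: 7650 × 0.186 = 1423
20–39: 8350 × 0.957 = 7991
40–59: 7650 × 0.929 = 7107
60–79: 4550 × 0.948 = 4313
80+: 3700 × 0.931 + 10000 × 0.662 = 3445 + 6620 = 10065
→ [1423, 7991, 7107, 4313, 10065]
Period 2.
Births: 7991 × 0.186 = 1486
20–39: 1423 × 0.957 = 1362
40–59: 7991 × 0.929 = 7424
60–79: 7107 × 0.948 = 6737
80+: 4313 × 0.931 + 10065 × 0.662 = 4015 + 6663 = 10678
→ [1486, 1362, 7424, 6737, 10678]
Dependents (band 0–19 + band 80+) = 1486 + 10678 = 12164; working-age = 15523; ratio = 12164/15523 × 100 = 78.4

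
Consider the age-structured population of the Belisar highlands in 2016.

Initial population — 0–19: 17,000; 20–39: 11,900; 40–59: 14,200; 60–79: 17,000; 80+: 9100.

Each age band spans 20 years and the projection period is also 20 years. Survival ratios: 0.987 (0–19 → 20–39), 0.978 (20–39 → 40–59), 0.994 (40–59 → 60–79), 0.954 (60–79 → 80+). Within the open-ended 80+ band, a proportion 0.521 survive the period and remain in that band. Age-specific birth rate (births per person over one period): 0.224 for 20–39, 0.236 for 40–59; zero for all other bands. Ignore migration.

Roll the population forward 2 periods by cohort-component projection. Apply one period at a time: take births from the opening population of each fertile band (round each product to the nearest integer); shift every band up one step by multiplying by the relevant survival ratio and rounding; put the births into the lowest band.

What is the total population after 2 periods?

64808

Numbering the bands 1..5 from youngest to oldest:
Period 1.
Births: 11900 × 0.224 = 2666, 14200 × 0.236 = 3351 ⇒ total 6017
Band 2: 17000 × 0.987 = 16779
Band 3: 11900 × 0.978 = 11638
Band 4: 14200 × 0.994 = 14115
Band 5: 17000 × 0.954 + 9100 × 0.521 = 16218 + 4741 = 20959
End of period: [6017, 16779, 11638, 14115, 20959]
Period 2.
Births: 16779 × 0.224 = 3758, 11638 × 0.236 = 2747 ⇒ total 6505
Band 2: 6017 × 0.987 = 5939
Band 3: 16779 × 0.978 = 16410
Band 4: 11638 × 0.994 = 11568
Band 5: 14115 × 0.954 + 20959 × 0.521 = 13466 + 10920 = 24386
End of period: [6505, 5939, 16410, 11568, 24386]
Total after period 2: 6505 + 5939 + 16410 + 11568 + 24386 = 64808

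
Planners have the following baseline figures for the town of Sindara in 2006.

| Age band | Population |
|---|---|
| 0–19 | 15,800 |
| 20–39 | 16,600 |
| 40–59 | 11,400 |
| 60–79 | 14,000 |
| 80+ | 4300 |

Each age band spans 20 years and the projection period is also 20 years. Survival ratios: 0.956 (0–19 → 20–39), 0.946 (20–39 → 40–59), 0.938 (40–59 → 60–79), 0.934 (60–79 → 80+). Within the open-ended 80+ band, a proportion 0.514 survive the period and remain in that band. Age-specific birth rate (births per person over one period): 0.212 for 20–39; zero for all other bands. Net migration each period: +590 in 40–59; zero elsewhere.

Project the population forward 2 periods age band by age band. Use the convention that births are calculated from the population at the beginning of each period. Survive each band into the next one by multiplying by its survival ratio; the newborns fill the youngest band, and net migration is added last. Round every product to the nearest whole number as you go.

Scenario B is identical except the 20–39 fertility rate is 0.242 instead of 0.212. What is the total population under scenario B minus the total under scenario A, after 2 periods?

Period 1.
Births: 16600 × 0.212 = 3519
20–39: 15800 × 0.956 = 15105
40–59: 16600 × 0.946 = 15704
60–79: 11400 × 0.938 = 10693
80+: 14000 × 0.934 + 4300 × 0.514 = 13076 + 2210 = 15286
Net migration: 40–59 + 590 → 16294
→ [3519, 15105, 16294, 10693, 15286]
Period 2.
Births: 15105 × 0.212 = 3202
20–39: 3519 × 0.956 = 3364
40–59: 15105 × 0.946 = 14289
60–79: 16294 × 0.938 = 15284
80+: 10693 × 0.934 + 15286 × 0.514 = 9987 + 7857 = 17844
Net migration: 40–59 + 590 → 14879
→ [3202, 3364, 14879, 15284, 17844]
Scenario A total after 2 periods: 54573
Scenario B projection —
Period 1.
Births: 16600 × 0.242 = 4017
20–39: 15800 × 0.956 = 15105
40–59: 16600 × 0.946 = 15704
60–79: 11400 × 0.938 = 10693
80+: 14000 × 0.934 + 4300 × 0.514 = 13076 + 2210 = 15286
Net migration: 40–59 + 590 → 16294
→ [4017, 15105, 16294, 10693, 15286]
Period 2.
Births: 15105 × 0.242 = 3655
20–39: 4017 × 0.956 = 3840
40–59: 15105 × 0.946 = 14289
60–79: 16294 × 0.938 = 15284
80+: 10693 × 0.934 + 15286 × 0.514 = 9987 + 7857 = 17844
Net migration: 40–59 + 590 → 14879
→ [3655, 3840, 14879, 15284, 17844]
Scenario B total after 2 periods: 55502
Difference B − A = 55502 − 54573 = 929

929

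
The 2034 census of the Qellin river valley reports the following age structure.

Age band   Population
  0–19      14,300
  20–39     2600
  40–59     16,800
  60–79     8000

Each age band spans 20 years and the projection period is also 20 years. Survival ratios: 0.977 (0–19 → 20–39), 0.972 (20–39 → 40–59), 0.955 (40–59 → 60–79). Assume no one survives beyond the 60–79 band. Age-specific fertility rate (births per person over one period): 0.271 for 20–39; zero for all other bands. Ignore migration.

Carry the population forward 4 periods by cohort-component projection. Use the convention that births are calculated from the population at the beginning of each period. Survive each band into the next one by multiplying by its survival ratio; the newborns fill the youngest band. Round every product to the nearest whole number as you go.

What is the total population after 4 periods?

5420

After projecting period 1:
Births: 2600 * 0.271 = 705
20–39: 14300 * 0.977 = 13971
40–59: 2600 * 0.972 = 2527
60–79: 16800 * 0.955 = 16044
Giving 705 / 13971 / 2527 / 16044.
After projecting period 2:
Births: 13971 * 0.271 = 3786
20–39: 705 * 0.977 = 689
40–59: 13971 * 0.972 = 13580
60–79: 2527 * 0.955 = 2413
Giving 3786 / 689 / 13580 / 2413.
After projecting period 3:
Births: 689 * 0.271 = 187
20–39: 3786 * 0.977 = 3699
40–59: 689 * 0.972 = 670
60–79: 13580 * 0.955 = 12969
Giving 187 / 3699 / 670 / 12969.
After projecting period 4:
Births: 3699 * 0.271 = 1002
20–39: 187 * 0.977 = 183
40–59: 3699 * 0.972 = 3595
60–79: 670 * 0.955 = 640
Giving 1002 / 183 / 3595 / 640.
Total after period 4: 1002 + 183 + 3595 + 640 = 5420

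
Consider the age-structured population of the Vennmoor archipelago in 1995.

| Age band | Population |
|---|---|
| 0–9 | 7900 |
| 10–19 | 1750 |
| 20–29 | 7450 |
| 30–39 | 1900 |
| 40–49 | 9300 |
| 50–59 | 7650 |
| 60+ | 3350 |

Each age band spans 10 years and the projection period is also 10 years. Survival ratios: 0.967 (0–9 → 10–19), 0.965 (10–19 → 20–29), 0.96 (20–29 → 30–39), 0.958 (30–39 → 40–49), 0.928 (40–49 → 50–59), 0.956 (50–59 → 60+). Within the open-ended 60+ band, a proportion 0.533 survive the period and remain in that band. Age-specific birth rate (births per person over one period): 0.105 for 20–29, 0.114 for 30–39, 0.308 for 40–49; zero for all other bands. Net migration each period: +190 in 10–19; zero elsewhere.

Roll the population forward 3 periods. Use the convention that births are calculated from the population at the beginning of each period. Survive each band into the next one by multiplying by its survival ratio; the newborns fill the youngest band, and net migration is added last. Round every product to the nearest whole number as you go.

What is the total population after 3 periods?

32331

Let group 1 be 0–9 through group 7 = 60+.
Period 1:
Births: 7450 × 0.105 = 782, 1900 × 0.114 = 217, 9300 × 0.308 = 2864 → total 3863
Group 2: 7900 × 0.967 = 7639
Group 3: 1750 × 0.965 = 1689
Group 4: 7450 × 0.96 = 7152
Group 5: 1900 × 0.958 = 1820
Group 6: 9300 × 0.928 = 8630
Group 7: 7650 × 0.956 + 3350 × 0.533 = 7313 + 1786 = 9099
Net migration: Group 2 + 190 → 7829
End of period: [3863, 7829, 1689, 7152, 1820, 8630, 9099]
Period 2:
Births: 1689 × 0.105 = 177, 7152 × 0.114 = 815, 1820 × 0.308 = 561 → total 1553
Group 2: 3863 × 0.967 = 3736
Group 3: 7829 × 0.965 = 7555
Group 4: 1689 × 0.96 = 1621
Group 5: 7152 × 0.958 = 6852
Group 6: 1820 × 0.928 = 1689
Group 7: 8630 × 0.956 + 9099 × 0.533 = 8250 + 4850 = 13100
Net migration: Group 2 + 190 → 3926
End of period: [1553, 3926, 7555, 1621, 6852, 1689, 13100]
Period 3:
Births: 7555 × 0.105 = 793, 1621 × 0.114 = 185, 6852 × 0.308 = 2110 → total 3088
Group 2: 1553 × 0.967 = 1502
Group 3: 3926 × 0.965 = 3789
Group 4: 7555 × 0.96 = 7253
Group 5: 1621 × 0.958 = 1553
Group 6: 6852 × 0.928 = 6359
Group 7: 1689 × 0.956 + 13100 × 0.533 = 1615 + 6982 = 8597
Net migration: Group 2 + 190 → 1692
End of period: [3088, 1692, 3789, 7253, 1553, 6359, 8597]
Total after period 3: 3088 + 1692 + 3789 + 7253 + 1553 + 6359 + 8597 = 32331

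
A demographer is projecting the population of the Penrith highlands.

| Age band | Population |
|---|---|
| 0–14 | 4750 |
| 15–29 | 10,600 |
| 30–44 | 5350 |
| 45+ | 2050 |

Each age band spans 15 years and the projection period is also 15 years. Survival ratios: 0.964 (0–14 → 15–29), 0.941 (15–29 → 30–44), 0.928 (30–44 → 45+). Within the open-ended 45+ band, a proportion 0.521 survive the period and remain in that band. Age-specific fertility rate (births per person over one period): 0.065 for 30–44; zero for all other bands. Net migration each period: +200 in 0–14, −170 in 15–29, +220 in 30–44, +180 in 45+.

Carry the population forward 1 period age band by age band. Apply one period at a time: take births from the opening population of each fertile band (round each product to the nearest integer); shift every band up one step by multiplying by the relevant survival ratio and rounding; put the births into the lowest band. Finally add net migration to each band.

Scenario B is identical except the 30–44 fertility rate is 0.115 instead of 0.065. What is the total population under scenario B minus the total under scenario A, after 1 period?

[period 1]
Births: 5350 × 0.065 = 348
15–29: 4750 × 0.964 = 4579
30–44: 10600 × 0.941 = 9975
45+: 5350 × 0.928 + 2050 × 0.521 = 4965 + 1068 = 6033
Net migration: 0–14 + 200 → 548; 15–29 − 170 → 4409; 30–44 + 220 → 10195; 45+ + 180 → 6213
Population now: 0–14=548, 15–29=4409, 30–44=10195, 45+=6213
Scenario A total after 1 period: 21365
Scenario B projection —
[period 1]
Births: 5350 × 0.115 = 615
15–29: 4750 × 0.964 = 4579
30–44: 10600 × 0.941 = 9975
45+: 5350 × 0.928 + 2050 × 0.521 = 4965 + 1068 = 6033
Net migration: 0–14 + 200 → 815; 15–29 − 170 → 4409; 30–44 + 220 → 10195; 45+ + 180 → 6213
Population now: 0–14=815, 15–29=4409, 30–44=10195, 45+=6213
Scenario B total after 1 period: 21632
Difference B − A = 21632 − 21365 = 267

267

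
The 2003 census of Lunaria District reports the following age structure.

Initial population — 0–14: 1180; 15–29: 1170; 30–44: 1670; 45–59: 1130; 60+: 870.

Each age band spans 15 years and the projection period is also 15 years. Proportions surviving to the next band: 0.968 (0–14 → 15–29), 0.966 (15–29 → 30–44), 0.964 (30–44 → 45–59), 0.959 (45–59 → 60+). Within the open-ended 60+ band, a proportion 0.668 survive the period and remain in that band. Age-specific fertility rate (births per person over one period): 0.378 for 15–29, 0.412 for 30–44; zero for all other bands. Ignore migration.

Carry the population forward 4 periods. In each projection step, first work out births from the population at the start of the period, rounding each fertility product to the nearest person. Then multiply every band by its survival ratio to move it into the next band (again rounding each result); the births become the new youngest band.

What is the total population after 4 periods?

6362

(Bands numbered youngest = 1 to oldest = 5.)
[period 1]
Births: 1170 * 0.378 = 442 ; 1670 * 0.412 = 688 → total 1130
Band 2: 1180 * 0.968 = 1142
Band 3: 1170 * 0.966 = 1130
Band 4: 1670 * 0.964 = 1610
Band 5: 1130 * 0.959 + 870 * 0.668 = 1084 + 581 = 1665
Population now: 0–14=1130, 15–29=1142, 30–44=1130, 45–59=1610, 60+=1665
[period 2]
Births: 1142 * 0.378 = 432 ; 1130 * 0.412 = 466 → total 898
Band 2: 1130 * 0.968 = 1094
Band 3: 1142 * 0.966 = 1103
Band 4: 1130 * 0.964 = 1089
Band 5: 1610 * 0.959 + 1665 * 0.668 = 1544 + 1112 = 2656
Population now: 0–14=898, 15–29=1094, 30–44=1103, 45–59=1089, 60+=2656
[period 3]
Births: 1094 * 0.378 = 414 ; 1103 * 0.412 = 454 → total 868
Band 2: 898 * 0.968 = 869
Band 3: 1094 * 0.966 = 1057
Band 4: 1103 * 0.964 = 1063
Band 5: 1089 * 0.959 + 2656 * 0.668 = 1044 + 1774 = 2818
Population now: 0–14=868, 15–29=869, 30–44=1057, 45–59=1063, 60+=2818
[period 4]
Births: 869 * 0.378 = 328 ; 1057 * 0.412 = 435 → total 763
Band 2: 868 * 0.968 = 840
Band 3: 869 * 0.966 = 839
Band 4: 1057 * 0.964 = 1019
Band 5: 1063 * 0.959 + 2818 * 0.668 = 1019 + 1882 = 2901
Population now: 0–14=763, 15–29=840, 30–44=839, 45–59=1019, 60+=2901
Total after period 4: 763 + 840 + 839 + 1019 + 2901 = 6362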